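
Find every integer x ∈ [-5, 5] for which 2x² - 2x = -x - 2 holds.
Over all integers in [-5, 5], LHS − RHS is always positive; it is smallest at x = 0, where it equals 2:
x = 0: LHS = 2·0² - 2·0 = 0, RHS = -0 - 2 = -2; 0 = -2 — FAILS
At the ends of the range:
x = -5: LHS = 2·(-5)² - 2·(-5) = 60, RHS = -(-5) - 2 = 3; 60 = 3 — FAILS
x = 5: LHS = 2·5² - 2·5 = 40, RHS = -5 - 2 = -7; 40 = -7 — FAILS
Hence LHS − RHS is never 0, i.e. the two sides are never equal, so the claimed relation (=) fails for every integer in [-5, 5].

Answer: None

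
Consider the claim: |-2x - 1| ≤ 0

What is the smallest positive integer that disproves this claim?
Testing positive integers:
x = 1: LHS = |-2·1 - 1| = |-3| = 3; 3 ≤ 0 — FAILS  ← smallest positive counterexample

Answer: x = 1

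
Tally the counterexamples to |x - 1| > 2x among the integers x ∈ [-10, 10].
Counterexamples in [-10, 10]: {1, 2, 3, 4, 5, 6, 7, 8, 9, 10}.

Counting them gives 10 values.

Answer: 10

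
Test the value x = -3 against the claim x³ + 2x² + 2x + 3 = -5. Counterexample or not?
Substitute x = -3 into the relation:
x = -3: LHS = (-3)³ + 2·(-3)² + 2·(-3) + 3 = -12; -12 = -5 — FAILS

Since the claim fails at x = -3, this value is a counterexample.

Answer: Yes, x = -3 is a counterexample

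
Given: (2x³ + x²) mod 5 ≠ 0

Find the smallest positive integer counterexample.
Testing positive integers:
x = 1: LHS = (2·1³ + 1²) mod 5 = 3 mod 5 = 3; 3 ≠ 0 — holds
x = 2: LHS = (2·2³ + 2²) mod 5 = 20 mod 5 = 0; 0 ≠ 0 — FAILS  ← smallest positive counterexample

Answer: x = 2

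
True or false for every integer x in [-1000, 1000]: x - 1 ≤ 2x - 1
The claim fails at x = -1:
x = -1: LHS = (-1) - 1 = -2, RHS = 2·(-1) - 1 = -3; -2 ≤ -3 — FAILS

Because a single integer refutes it, the statement is false.

Answer: False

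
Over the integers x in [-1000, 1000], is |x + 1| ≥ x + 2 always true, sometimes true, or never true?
Holds at x = -2: LHS = |(-2) + 1| = |-1| = 1, RHS = (-2) + 2 = 0; 1 ≥ 0 — holds
Fails at x = 0: LHS = |0 + 1| = |1| = 1, RHS = 0 + 2 = 2; 1 ≥ 2 — FAILS
It is satisfied by some integers in the range but not all.

Answer: Sometimes true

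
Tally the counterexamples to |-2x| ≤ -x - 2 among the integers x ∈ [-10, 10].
Counterexamples in [-10, 10]: {-10, -9, -8, -7, -6, -5, -4, -3, -2, -1, 0, 1, 2, 3, 4, 5, 6, 7, 8, 9, 10}.

Counting them gives 21 values.

Answer: 21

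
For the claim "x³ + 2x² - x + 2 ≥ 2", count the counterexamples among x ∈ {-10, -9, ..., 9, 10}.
Counterexamples in [-10, 10]: {-10, -9, -8, -7, -6, -5, -4, -3}.

Counting them gives 8 values.

Answer: 8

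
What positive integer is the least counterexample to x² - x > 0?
Testing positive integers:
x = 1: LHS = 1² - 1 = 0; 0 > 0 — FAILS  ← smallest positive counterexample

Answer: x = 1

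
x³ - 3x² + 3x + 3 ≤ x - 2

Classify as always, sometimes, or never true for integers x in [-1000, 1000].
Holds at x = -1: LHS = (-1)³ - 3·(-1)² + 3·(-1) + 3 = -4, RHS = (-1) - 2 = -3; -4 ≤ -3 — holds
Fails at x = 0: LHS = 0³ - 3·0² + 3·0 + 3 = 3, RHS = 0 - 2 = -2; 3 ≤ -2 — FAILS
It is satisfied by some integers in the range but not all.

Answer: Sometimes true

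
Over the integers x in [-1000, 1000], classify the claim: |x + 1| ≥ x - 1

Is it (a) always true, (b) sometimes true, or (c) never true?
Over all integers in [-1000, 1000], LHS − RHS is smallest at x = 0, where it equals 2:
x = 0: LHS = |0 + 1| = |1| = 1, RHS = 0 - 1 = -1; 1 ≥ -1 — holds
At the ends of the range:
x = -1000: LHS = |(-1000) + 1| = |-999| = 999, RHS = (-1000) - 1 = -1001; 999 ≥ -1001 — holds
x = 1000: LHS = |1000 + 1| = |1001| = 1001, RHS = 1000 - 1 = 999; 1001 ≥ 999 — holds
Hence LHS − RHS is never negative, i.e. LHS ≥ RHS throughout, so the relation holds for every integer in [-1000, 1000].

No counterexample exists.

Answer: Always true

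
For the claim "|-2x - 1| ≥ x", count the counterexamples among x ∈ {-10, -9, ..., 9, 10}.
Over all integers in [-10, 10], LHS − RHS is smallest at x = 0, where it equals 1:
x = 0: LHS = |-2·0 - 1| = |-1| = 1; 1 ≥ 0 — holds
At the ends of the range:
x = -10: LHS = |-2·(-10) - 1| = |19| = 19; 19 ≥ -10 — holds
x = 10: LHS = |-2·10 - 1| = |-21| = 21; 21 ≥ 10 — holds
Hence LHS − RHS is never negative, i.e. LHS ≥ RHS throughout, so the relation holds for every integer in [-10, 10].

No counterexample appears in that range.

Answer: 0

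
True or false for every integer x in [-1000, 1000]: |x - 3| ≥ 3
The claim fails at x = 1:
x = 1: LHS = |1 - 3| = |-2| = 2; 2 ≥ 3 — FAILS

Because a single integer refutes it, the statement is false.

Answer: False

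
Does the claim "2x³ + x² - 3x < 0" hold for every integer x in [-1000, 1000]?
The claim fails at x = 0:
x = 0: LHS = 2·0³ + 0² - 3·0 = 0; 0 < 0 — FAILS

Because a single integer refutes it, the statement is false.

Answer: False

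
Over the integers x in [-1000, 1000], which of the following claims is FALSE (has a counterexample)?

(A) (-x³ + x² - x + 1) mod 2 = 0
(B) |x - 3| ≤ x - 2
(A) x = 0: LHS = (-0³ + 0² - 0 + 1) mod 2 = 1 mod 2 = 1; 1 = 0 — FAILS
(B) x = 0: LHS = |0 - 3| = |-3| = 3, RHS = 0 - 2 = -2; 3 ≤ -2 — FAILS

Answer: Both A and B are false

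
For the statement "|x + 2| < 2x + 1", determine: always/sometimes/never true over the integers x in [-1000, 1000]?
Holds at x = 2: LHS = |2 + 2| = |4| = 4, RHS = 2·2 + 1 = 5; 4 < 5 — holds
Fails at x = 0: LHS = |0 + 2| = |2| = 2, RHS = 2·0 + 1 = 1; 2 < 1 — FAILS
It is satisfied by some integers in the range but not all.

Answer: Sometimes true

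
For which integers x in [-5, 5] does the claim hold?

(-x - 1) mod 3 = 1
Holds for: {-5, -2, 1, 4}
Fails for: {-4, -3, -1, 0, 2, 3, 5}

Answer: {-5, -2, 1, 4}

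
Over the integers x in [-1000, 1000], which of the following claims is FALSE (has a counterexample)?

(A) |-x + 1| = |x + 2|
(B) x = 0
(A) x = 0: LHS = |-0 + 1| = |1| = 1, RHS = |0 + 2| = |2| = 2; 1 = 2 — FAILS
(B) x = 1: 1 = 0 — FAILS

Answer: Both A and B are false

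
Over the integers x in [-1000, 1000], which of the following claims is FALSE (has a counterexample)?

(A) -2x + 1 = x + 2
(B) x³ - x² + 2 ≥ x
(A) x = 0: LHS = -2·0 + 1 = 1, RHS = 0 + 2 = 2; 1 = 2 — FAILS
(B) x = -2: LHS = (-2)³ - (-2)² + 2 = -10; -10 ≥ -2 — FAILS

Answer: Both A and B are false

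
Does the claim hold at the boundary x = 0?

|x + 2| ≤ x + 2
x = 0: LHS = |0 + 2| = |2| = 2, RHS = 0 + 2 = 2; 2 ≤ 2 — holds

The relation is satisfied at x = 0.

Answer: Yes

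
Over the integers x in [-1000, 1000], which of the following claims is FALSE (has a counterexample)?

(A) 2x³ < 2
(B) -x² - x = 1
(A) x = 1: LHS = 2·1³ = 2; 2 < 2 — FAILS
(B) x = 0: LHS = -0² - 0 = 0; 0 = 1 — FAILS

Answer: Both A and B are false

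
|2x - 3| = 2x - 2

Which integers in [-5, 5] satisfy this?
Track d = LHS − RHS over the integers in [-5, 5]. Equality would need d = 0, but d changes sign only between consecutive integers, jumping over 0:
x = 1: LHS = |2·1 - 3| = |-1| = 1, RHS = 2·1 - 2 = 0; 1 = 0 — FAILS  (d = 1)
x = 2: LHS = |2·2 - 3| = |1| = 1, RHS = 2·2 - 2 = 2; 1 = 2 — FAILS  (d = -1)
Away from these crossings d keeps a constant sign, and checking every integer in [-5, 5] confirms d ≠ 0 throughout. Hence the two sides are never equal, so the claimed relation (=) fails for every integer in [-5, 5].

Answer: None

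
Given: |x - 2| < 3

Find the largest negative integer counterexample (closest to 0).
Testing negative integers from -1 downward:
x = -1: LHS = |(-1) - 2| = |-3| = 3; 3 < 3 — FAILS  ← closest negative counterexample to 0

Answer: x = -1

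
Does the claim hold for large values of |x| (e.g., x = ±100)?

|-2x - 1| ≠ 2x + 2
x = 100: LHS = |-2·100 - 1| = |-201| = 201, RHS = 2·100 + 2 = 202; 201 ≠ 202 — holds
x = -100: LHS = |-2·(-100) - 1| = |199| = 199, RHS = 2·(-100) + 2 = -198; 199 ≠ -198 — holds

Answer: Yes, holds for both x = 100 and x = -100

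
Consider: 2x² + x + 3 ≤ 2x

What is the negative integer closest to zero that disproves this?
Testing negative integers from -1 downward:
x = -1: LHS = 2·(-1)² + (-1) + 3 = 4, RHS = 2·(-1) = -2; 4 ≤ -2 — FAILS  ← closest negative counterexample to 0

Answer: x = -1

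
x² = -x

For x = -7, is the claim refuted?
Substitute x = -7 into the relation:
x = -7: LHS = (-7)² = 49, RHS = -(-7) = 7; 49 = 7 — FAILS

Since the claim fails at x = -7, this value is a counterexample.

Answer: Yes, x = -7 is a counterexample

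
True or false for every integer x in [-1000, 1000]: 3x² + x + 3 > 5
The claim fails at x = 0:
x = 0: LHS = 3·0² + 0 + 3 = 3; 3 > 5 — FAILS

Because a single integer refutes it, the statement is false.

Answer: False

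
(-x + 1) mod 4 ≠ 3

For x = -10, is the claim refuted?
Substitute x = -10 into the relation:
x = -10: LHS = (-(-10) + 1) mod 4 = 11 mod 4 = 3; 3 ≠ 3 — FAILS

Since the claim fails at x = -10, this value is a counterexample.

Answer: Yes, x = -10 is a counterexample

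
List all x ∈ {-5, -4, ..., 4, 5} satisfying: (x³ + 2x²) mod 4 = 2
For a polynomial with integer coefficients, its value mod 4 depends only on x mod 4, so it suffices to check one representative of each residue class, x = 0, 1, 2, 3:
x = 0: LHS = (0³ + 2·0²) mod 4 = 0 mod 4 = 0; 0 = 2 — FAILS
x = 1: LHS = (1³ + 2·1²) mod 4 = 3 mod 4 = 3; 3 = 2 — FAILS
x = 2: LHS = (2³ + 2·2²) mod 4 = 16 mod 4 = 0; 0 = 2 — FAILS
x = 3: LHS = (3³ + 2·3²) mod 4 = 45 mod 4 = 1; 1 = 2 — FAILS
The relation fails in every residue class, so the claimed relation (=) fails for every integer in [-5, 5].

Answer: None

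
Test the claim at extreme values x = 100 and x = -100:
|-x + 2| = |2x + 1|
x = 100: LHS = |-100 + 2| = |-98| = 98, RHS = |2·100 + 1| = |201| = 201; 98 = 201 — FAILS
x = -100: LHS = |-(-100) + 2| = |102| = 102, RHS = |2·(-100) + 1| = |-199| = 199; 102 = 199 — FAILS

Answer: No, fails for both x = 100 and x = -100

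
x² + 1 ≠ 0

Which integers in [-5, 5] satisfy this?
Over all integers in [-5, 5], LHS − RHS is always positive; it is smallest at x = 0, where it equals 1:
x = 0: LHS = 0² + 1 = 1; 1 ≠ 0 — holds
At the ends of the range:
x = -5: LHS = (-5)² + 1 = 26; 26 ≠ 0 — holds
x = 5: LHS = 5² + 1 = 26; 26 ≠ 0 — holds
Hence LHS − RHS is never 0, i.e. the two sides are never equal, so the relation holds for every integer in [-5, 5].

Answer: All integers in [-5, 5]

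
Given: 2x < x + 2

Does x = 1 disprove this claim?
Substitute x = 1 into the relation:
x = 1: LHS = 2·1 = 2, RHS = 1 + 2 = 3; 2 < 3 — holds

The claim holds here, so x = 1 is not a counterexample. (A counterexample exists elsewhere, e.g. x = 2.)

Answer: No, x = 1 is not a counterexample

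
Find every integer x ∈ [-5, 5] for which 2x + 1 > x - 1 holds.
Holds for: {-1, 0, 1, 2, 3, 4, 5}
Fails for: {-5, -4, -3, -2}

Answer: {-1, 0, 1, 2, 3, 4, 5}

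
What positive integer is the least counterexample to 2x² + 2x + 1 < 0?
Testing positive integers:
x = 1: LHS = 2·1² + 2·1 + 1 = 5; 5 < 0 — FAILS  ← smallest positive counterexample

Answer: x = 1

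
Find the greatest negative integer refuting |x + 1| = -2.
Testing negative integers from -1 downward:
x = -1: LHS = |(-1) + 1| = |0| = 0; 0 = -2 — FAILS  ← closest negative counterexample to 0

Answer: x = -1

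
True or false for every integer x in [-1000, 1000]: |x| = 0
The claim fails at x = 1:
x = 1: LHS = |1| = 1; 1 = 0 — FAILS

Because a single integer refutes it, the statement is false.

Answer: False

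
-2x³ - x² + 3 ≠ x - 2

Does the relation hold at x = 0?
x = 0: LHS = -2·0³ - 0² + 3 = 3, RHS = 0 - 2 = -2; 3 ≠ -2 — holds

The relation is satisfied at x = 0.

Answer: Yes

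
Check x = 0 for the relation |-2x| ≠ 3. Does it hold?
x = 0: LHS = |-2·0| = |0| = 0; 0 ≠ 3 — holds

The relation is satisfied at x = 0.

Answer: Yes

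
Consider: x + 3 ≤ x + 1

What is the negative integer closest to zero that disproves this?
Testing negative integers from -1 downward:
x = -1: LHS = (-1) + 3 = 2, RHS = (-1) + 1 = 0; 2 ≤ 0 — FAILS  ← closest negative counterexample to 0

Answer: x = -1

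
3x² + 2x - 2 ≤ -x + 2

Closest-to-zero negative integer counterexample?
Testing negative integers from -1 downward:
x = -1: LHS = 3·(-1)² + 2·(-1) - 2 = -1, RHS = -(-1) + 2 = 3; -1 ≤ 3 — holds
x = -2: LHS = 3·(-2)² + 2·(-2) - 2 = 6, RHS = -(-2) + 2 = 4; 6 ≤ 4 — FAILS  ← closest negative counterexample to 0

Answer: x = -2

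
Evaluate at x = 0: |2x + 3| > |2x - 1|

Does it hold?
x = 0: LHS = |2·0 + 3| = |3| = 3, RHS = |2·0 - 1| = |-1| = 1; 3 > 1 — holds

The relation is satisfied at x = 0.

Answer: Yes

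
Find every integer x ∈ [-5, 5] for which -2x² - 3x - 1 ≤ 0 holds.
Over all integers in [-5, 5], LHS − RHS is largest at x = -1, where it equals 0:
x = -1: LHS = -2·(-1)² - 3·(-1) - 1 = 0; 0 ≤ 0 — holds
At the ends of the range:
x = -5: LHS = -2·(-5)² - 3·(-5) - 1 = -36; -36 ≤ 0 — holds
x = 5: LHS = -2·5² - 3·5 - 1 = -66; -66 ≤ 0 — holds
Hence LHS − RHS is never positive, i.e. LHS ≤ RHS throughout, so the relation holds for every integer in [-5, 5].

Answer: All integers in [-5, 5]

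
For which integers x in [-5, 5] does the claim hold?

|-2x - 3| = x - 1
Over all integers in [-5, 5], LHS − RHS is always positive; it is smallest at x = -1, where it equals 3:
x = -1: LHS = |-2·(-1) - 3| = |-1| = 1, RHS = (-1) - 1 = -2; 1 = -2 — FAILS
At the ends of the range:
x = -5: LHS = |-2·(-5) - 3| = |7| = 7, RHS = (-5) - 1 = -6; 7 = -6 — FAILS
x = 5: LHS = |-2·5 - 3| = |-13| = 13, RHS = 5 - 1 = 4; 13 = 4 — FAILS
Hence LHS − RHS is never 0, i.e. the two sides are never equal, so the claimed relation (=) fails for every integer in [-5, 5].

Answer: None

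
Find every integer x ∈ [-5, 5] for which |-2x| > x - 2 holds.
Over all integers in [-5, 5], LHS − RHS is smallest at x = 0, where it equals 2:
x = 0: LHS = |-2·0| = |0| = 0, RHS = 0 - 2 = -2; 0 > -2 — holds
At the ends of the range:
x = -5: LHS = |-2·(-5)| = |10| = 10, RHS = (-5) - 2 = -7; 10 > -7 — holds
x = 5: LHS = |-2·5| = |-10| = 10, RHS = 5 - 2 = 3; 10 > 3 — holds
Hence LHS − RHS is never zero or negative, i.e. LHS > RHS throughout, so the relation holds for every integer in [-5, 5].

Answer: All integers in [-5, 5]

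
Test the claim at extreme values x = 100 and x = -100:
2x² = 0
x = 100: LHS = 2·100² = 20000; 20000 = 0 — FAILS
x = -100: LHS = 2·(-100)² = 20000; 20000 = 0 — FAILS

Answer: No, fails for both x = 100 and x = -100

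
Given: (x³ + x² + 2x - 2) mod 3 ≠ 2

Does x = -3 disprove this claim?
Substitute x = -3 into the relation:
x = -3: LHS = ((-3)³ + (-3)² + 2·(-3) - 2) mod 3 = (-26) mod 3 = 1; 1 ≠ 2 — holds

The claim holds here, so x = -3 is not a counterexample. (A counterexample exists elsewhere, e.g. x = 1.)

Answer: No, x = -3 is not a counterexample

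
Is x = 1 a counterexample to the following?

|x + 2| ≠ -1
Substitute x = 1 into the relation:
x = 1: LHS = |1 + 2| = |3| = 3; 3 ≠ -1 — holds

The relation holds at x = 1, so it is not a counterexample.

Answer: No, x = 1 is not a counterexample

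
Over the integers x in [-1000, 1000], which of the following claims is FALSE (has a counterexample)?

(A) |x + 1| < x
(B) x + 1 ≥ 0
(A) x = 0: LHS = |0 + 1| = |1| = 1; 1 < 0 — FAILS
(B) x = -2: LHS = (-2) + 1 = -1; -1 ≥ 0 — FAILS

Answer: Both A and B are false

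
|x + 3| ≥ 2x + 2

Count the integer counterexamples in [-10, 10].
Counterexamples in [-10, 10]: {2, 3, 4, 5, 6, 7, 8, 9, 10}.

Counting them gives 9 values.

Answer: 9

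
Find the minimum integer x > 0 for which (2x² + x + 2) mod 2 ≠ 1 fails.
Testing positive integers:
x = 1: LHS = (2·1² + 1 + 2) mod 2 = 5 mod 2 = 1; 1 ≠ 1 — FAILS  ← smallest positive counterexample

Answer: x = 1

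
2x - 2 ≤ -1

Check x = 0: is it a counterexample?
Substitute x = 0 into the relation:
x = 0: LHS = 2·0 - 2 = -2; -2 ≤ -1 — holds

The claim holds here, so x = 0 is not a counterexample. (A counterexample exists elsewhere, e.g. x = 1.)

Answer: No, x = 0 is not a counterexample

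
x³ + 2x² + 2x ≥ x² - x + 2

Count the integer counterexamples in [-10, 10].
Counterexamples in [-10, 10]: {-10, -9, -8, -7, -6, -5, -4, -3, -2, -1, 0}.

Counting them gives 11 values.

Answer: 11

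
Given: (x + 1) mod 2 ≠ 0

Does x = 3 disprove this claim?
Substitute x = 3 into the relation:
x = 3: LHS = (3 + 1) mod 2 = 4 mod 2 = 0; 0 ≠ 0 — FAILS

Since the claim fails at x = 3, this value is a counterexample.

Answer: Yes, x = 3 is a counterexample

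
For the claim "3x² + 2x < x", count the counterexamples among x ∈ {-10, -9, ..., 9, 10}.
Counterexamples in [-10, 10]: {-10, -9, -8, -7, -6, -5, -4, -3, -2, -1, 0, 1, 2, 3, 4, 5, 6, 7, 8, 9, 10}.

Counting them gives 21 values.

Answer: 21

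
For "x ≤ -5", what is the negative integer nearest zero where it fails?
Testing negative integers from -1 downward:
x = -1: -1 ≤ -5 — FAILS  ← closest negative counterexample to 0

Answer: x = -1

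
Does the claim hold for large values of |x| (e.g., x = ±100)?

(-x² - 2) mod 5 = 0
x = 100: LHS = (-100² - 2) mod 5 = (-10002) mod 5 = 3; 3 = 0 — FAILS
x = -100: LHS = (-(-100)² - 2) mod 5 = (-10002) mod 5 = 3; 3 = 0 — FAILS

Answer: No, fails for both x = 100 and x = -100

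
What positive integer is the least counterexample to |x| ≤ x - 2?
Testing positive integers:
x = 1: LHS = |1| = 1, RHS = 1 - 2 = -1; 1 ≤ -1 — FAILS  ← smallest positive counterexample

Answer: x = 1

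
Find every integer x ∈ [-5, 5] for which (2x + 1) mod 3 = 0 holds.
Holds for: {-5, -2, 1, 4}
Fails for: {-4, -3, -1, 0, 2, 3, 5}

Answer: {-5, -2, 1, 4}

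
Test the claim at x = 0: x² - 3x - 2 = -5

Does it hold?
x = 0: LHS = 0² - 3·0 - 2 = -2; -2 = -5 — FAILS

The relation fails at x = 0, so x = 0 is a counterexample.

Answer: No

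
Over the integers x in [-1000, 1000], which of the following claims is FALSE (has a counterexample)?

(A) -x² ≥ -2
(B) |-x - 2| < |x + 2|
(A) x = 2: LHS = -2² = -4; -4 ≥ -2 — FAILS
(B) x = 0: LHS = |-0 - 2| = |-2| = 2, RHS = |0 + 2| = |2| = 2; 2 < 2 — FAILS

Answer: Both A and B are false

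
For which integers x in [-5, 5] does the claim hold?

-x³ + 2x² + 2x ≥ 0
Holds for: {-5, -4, -3, -2, -1, 0, 1, 2}
Fails for: {3, 4, 5}

Answer: {-5, -4, -3, -2, -1, 0, 1, 2}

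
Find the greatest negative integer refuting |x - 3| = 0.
Testing negative integers from -1 downward:
x = -1: LHS = |(-1) - 3| = |-4| = 4; 4 = 0 — FAILS  ← closest negative counterexample to 0

Answer: x = -1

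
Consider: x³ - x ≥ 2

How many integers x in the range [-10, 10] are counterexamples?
Counterexamples in [-10, 10]: {-10, -9, -8, -7, -6, -5, -4, -3, -2, -1, 0, 1}.

Counting them gives 12 values.

Answer: 12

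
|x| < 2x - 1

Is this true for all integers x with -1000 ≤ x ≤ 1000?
The claim fails at x = 0:
x = 0: LHS = |0| = 0, RHS = 2·0 - 1 = -1; 0 < -1 — FAILS

Because a single integer refutes it, the statement is false.

Answer: False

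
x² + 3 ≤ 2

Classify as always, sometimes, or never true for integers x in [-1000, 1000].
Over all integers in [-1000, 1000], LHS − RHS is smallest at x = 0, where it equals 1:
x = 0: LHS = 0² + 3 = 3; 3 ≤ 2 — FAILS
At the ends of the range:
x = -1000: LHS = (-1000)² + 3 = 1000003; 1000003 ≤ 2 — FAILS
x = 1000: LHS = 1000² + 3 = 1000003; 1000003 ≤ 2 — FAILS
Hence LHS − RHS is never zero or negative, i.e. LHS > RHS throughout, so the claimed relation (≤) fails for every integer in [-1000, 1000].

No integer in the range satisfies it.

Answer: Never true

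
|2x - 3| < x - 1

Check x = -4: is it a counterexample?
Substitute x = -4 into the relation:
x = -4: LHS = |2·(-4) - 3| = |-11| = 11, RHS = (-4) - 1 = -5; 11 < -5 — FAILS

Since the claim fails at x = -4, this value is a counterexample.

Answer: Yes, x = -4 is a counterexample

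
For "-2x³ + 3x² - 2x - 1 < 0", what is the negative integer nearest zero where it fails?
Testing negative integers from -1 downward:
x = -1: LHS = -2·(-1)³ + 3·(-1)² - 2·(-1) - 1 = 6; 6 < 0 — FAILS  ← closest negative counterexample to 0

Answer: x = -1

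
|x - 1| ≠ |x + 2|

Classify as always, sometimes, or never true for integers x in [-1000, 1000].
Track d = LHS − RHS over the integers in [-1000, 1000]. Equality would need d = 0, but d changes sign only between consecutive integers, jumping over 0:
x = -1: LHS = |(-1) - 1| = |-2| = 2, RHS = |(-1) + 2| = |1| = 1; 2 ≠ 1 — holds  (d = 1)
x = 0: LHS = |0 - 1| = |-1| = 1, RHS = |0 + 2| = |2| = 2; 1 ≠ 2 — holds  (d = -1)
Away from these crossings d keeps a constant sign, and checking every integer in [-1000, 1000] confirms d ≠ 0 throughout. Hence the two sides are never equal, so the relation holds for every integer in [-1000, 1000].

No counterexample exists.

Answer: Always true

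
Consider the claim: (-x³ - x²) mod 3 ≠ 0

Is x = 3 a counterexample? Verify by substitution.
Substitute x = 3 into the relation:
x = 3: LHS = (-3³ - 3²) mod 3 = (-36) mod 3 = 0; 0 ≠ 0 — FAILS

Since the claim fails at x = 3, this value is a counterexample.

Answer: Yes, x = 3 is a counterexample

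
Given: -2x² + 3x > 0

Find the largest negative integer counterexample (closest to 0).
Testing negative integers from -1 downward:
x = -1: LHS = -2·(-1)² + 3·(-1) = -5; -5 > 0 — FAILS  ← closest negative counterexample to 0

Answer: x = -1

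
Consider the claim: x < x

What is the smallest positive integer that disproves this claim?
Testing positive integers:
x = 1: 1 < 1 — FAILS  ← smallest positive counterexample

Answer: x = 1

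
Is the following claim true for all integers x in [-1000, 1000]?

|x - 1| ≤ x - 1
The claim fails at x = 0:
x = 0: LHS = |0 - 1| = |-1| = 1, RHS = 0 - 1 = -1; 1 ≤ -1 — FAILS

Because a single integer refutes it, the statement is false.

Answer: False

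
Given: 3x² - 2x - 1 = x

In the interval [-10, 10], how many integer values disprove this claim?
Counterexamples in [-10, 10]: {-10, -9, -8, -7, -6, -5, -4, -3, -2, -1, 0, 1, 2, 3, 4, 5, 6, 7, 8, 9, 10}.

Counting them gives 21 values.

Answer: 21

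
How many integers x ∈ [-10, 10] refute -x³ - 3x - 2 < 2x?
Counterexamples in [-10, 10]: {-10, -9, -8, -7, -6, -5, -4, -3, -2, -1}.

Counting them gives 10 values.

Answer: 10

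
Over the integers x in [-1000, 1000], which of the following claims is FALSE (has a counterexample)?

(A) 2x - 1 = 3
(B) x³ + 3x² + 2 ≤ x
(A) x = 0: LHS = 2·0 - 1 = -1; -1 = 3 — FAILS
(B) x = 0: LHS = 0³ + 3·0² + 2 = 2; 2 ≤ 0 — FAILS

Answer: Both A and B are false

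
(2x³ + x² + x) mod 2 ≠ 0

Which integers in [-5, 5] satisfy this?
For a polynomial with integer coefficients, its value mod 2 depends only on x mod 2, so it suffices to check one representative of each residue class, x = 0, 1:
x = 0: LHS = (2·0³ + 0² + 0) mod 2 = 0 mod 2 = 0; 0 ≠ 0 — FAILS
x = 1: LHS = (2·1³ + 1² + 1) mod 2 = 4 mod 2 = 0; 0 ≠ 0 — FAILS
The relation fails in every residue class, so the claimed relation (≠) fails for every integer in [-5, 5].

Answer: None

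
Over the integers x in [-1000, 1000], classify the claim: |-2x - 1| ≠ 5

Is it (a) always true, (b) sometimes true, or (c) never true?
Holds at x = 0: LHS = |-2·0 - 1| = |-1| = 1; 1 ≠ 5 — holds
Fails at x = 2: LHS = |-2·2 - 1| = |-5| = 5; 5 ≠ 5 — FAILS
It is satisfied by some integers in the range but not all.

Answer: Sometimes true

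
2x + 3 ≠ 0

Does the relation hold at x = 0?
x = 0: LHS = 2·0 + 3 = 3; 3 ≠ 0 — holds

The relation is satisfied at x = 0.

Answer: Yes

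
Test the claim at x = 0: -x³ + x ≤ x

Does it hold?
x = 0: LHS = -0³ + 0 = 0; 0 ≤ 0 — holds

The relation is satisfied at x = 0.

Answer: Yes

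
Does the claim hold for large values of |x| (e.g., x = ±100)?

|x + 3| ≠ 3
x = 100: LHS = |100 + 3| = |103| = 103; 103 ≠ 3 — holds
x = -100: LHS = |(-100) + 3| = |-97| = 97; 97 ≠ 3 — holds

Answer: Yes, holds for both x = 100 and x = -100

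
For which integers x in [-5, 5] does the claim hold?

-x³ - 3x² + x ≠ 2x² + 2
Over all integers in [-5, 5], LHS − RHS is always negative; it is closest to 0 at x = 0, where it equals -2:
x = 0: LHS = -0³ - 3·0² + 0 = 0, RHS = 2·0² + 2 = 2; 0 ≠ 2 — holds
At the ends of the range:
x = -5: LHS = -(-5)³ - 3·(-5)² + (-5) = 45, RHS = 2·(-5)² + 2 = 52; 45 ≠ 52 — holds
x = 5: LHS = -5³ - 3·5² + 5 = -195, RHS = 2·5² + 2 = 52; -195 ≠ 52 — holds
Hence LHS − RHS is never 0, i.e. the two sides are never equal, so the relation holds for every integer in [-5, 5].

Answer: All integers in [-5, 5]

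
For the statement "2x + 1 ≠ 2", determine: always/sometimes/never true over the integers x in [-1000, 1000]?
Track d = LHS − RHS over the integers in [-1000, 1000]. Equality would need d = 0, but d changes sign only between consecutive integers, jumping over 0:
x = 0: LHS = 2·0 + 1 = 1; 1 ≠ 2 — holds  (d = -1)
x = 1: LHS = 2·1 + 1 = 3; 3 ≠ 2 — holds  (d = 1)
Away from these crossings d keeps a constant sign, and checking every integer in [-1000, 1000] confirms d ≠ 0 throughout. Hence the two sides are never equal, so the relation holds for every integer in [-1000, 1000].

No counterexample exists.

Answer: Always true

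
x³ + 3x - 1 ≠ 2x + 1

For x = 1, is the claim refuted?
Substitute x = 1 into the relation:
x = 1: LHS = 1³ + 3·1 - 1 = 3, RHS = 2·1 + 1 = 3; 3 ≠ 3 — FAILS

Since the claim fails at x = 1, this value is a counterexample.

Answer: Yes, x = 1 is a counterexample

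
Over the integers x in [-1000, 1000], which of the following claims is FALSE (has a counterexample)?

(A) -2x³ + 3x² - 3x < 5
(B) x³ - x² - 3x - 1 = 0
(A) x = -1: LHS = -2·(-1)³ + 3·(-1)² - 3·(-1) = 8; 8 < 5 — FAILS
(B) x = 0: LHS = 0³ - 0² - 3·0 - 1 = -1; -1 = 0 — FAILS

Answer: Both A and B are false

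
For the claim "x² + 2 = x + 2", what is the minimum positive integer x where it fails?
Testing positive integers:
x = 1: LHS = 1² + 2 = 3, RHS = 1 + 2 = 3; 3 = 3 — holds
x = 2: LHS = 2² + 2 = 6, RHS = 2 + 2 = 4; 6 = 4 — FAILS  ← smallest positive counterexample

Answer: x = 2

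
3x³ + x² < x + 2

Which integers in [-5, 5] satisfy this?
Holds for: {-5, -4, -3, -2, -1, 0}
Fails for: {1, 2, 3, 4, 5}

Answer: {-5, -4, -3, -2, -1, 0}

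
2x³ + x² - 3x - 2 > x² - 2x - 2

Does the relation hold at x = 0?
x = 0: LHS = 2·0³ + 0² - 3·0 - 2 = -2, RHS = 0² - 2·0 - 2 = -2; -2 > -2 — FAILS

The relation fails at x = 0, so x = 0 is a counterexample.

Answer: No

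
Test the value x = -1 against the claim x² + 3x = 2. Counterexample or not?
Substitute x = -1 into the relation:
x = -1: LHS = (-1)² + 3·(-1) = -2; -2 = 2 — FAILS

Since the claim fails at x = -1, this value is a counterexample.

Answer: Yes, x = -1 is a counterexample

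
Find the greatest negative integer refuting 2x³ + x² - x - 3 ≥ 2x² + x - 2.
Testing negative integers from -1 downward:
x = -1: LHS = 2·(-1)³ + (-1)² - (-1) - 3 = -3, RHS = 2·(-1)² + (-1) - 2 = -1; -3 ≥ -1 — FAILS  ← closest negative counterexample to 0

Answer: x = -1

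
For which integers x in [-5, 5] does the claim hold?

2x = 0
Holds for: {0}
Fails for: {-5, -4, -3, -2, -1, 1, 2, 3, 4, 5}

Answer: {0}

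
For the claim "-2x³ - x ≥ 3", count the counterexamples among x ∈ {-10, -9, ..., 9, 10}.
Counterexamples in [-10, 10]: {0, 1, 2, 3, 4, 5, 6, 7, 8, 9, 10}.

Counting them gives 11 values.

Answer: 11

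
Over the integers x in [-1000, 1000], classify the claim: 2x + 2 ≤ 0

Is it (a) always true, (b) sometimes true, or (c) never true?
Holds at x = -1: LHS = 2·(-1) + 2 = 0; 0 ≤ 0 — holds
Fails at x = 0: LHS = 2·0 + 2 = 2; 2 ≤ 0 — FAILS
It is satisfied by some integers in the range but not all.

Answer: Sometimes true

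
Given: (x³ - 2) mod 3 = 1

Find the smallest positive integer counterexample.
Testing positive integers:
x = 1: LHS = (1³ - 2) mod 3 = (-1) mod 3 = 2; 2 = 1 — FAILS  ← smallest positive counterexample

Answer: x = 1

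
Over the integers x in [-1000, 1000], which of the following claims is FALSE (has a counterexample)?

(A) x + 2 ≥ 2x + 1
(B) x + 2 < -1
(A) x = 2: LHS = 2 + 2 = 4, RHS = 2·2 + 1 = 5; 4 ≥ 5 — FAILS
(B) x = 0: LHS = 0 + 2 = 2; 2 < -1 — FAILS

Answer: Both A and B are false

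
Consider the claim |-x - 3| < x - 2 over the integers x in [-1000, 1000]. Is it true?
The claim fails at x = 0:
x = 0: LHS = |-0 - 3| = |-3| = 3, RHS = 0 - 2 = -2; 3 < -2 — FAILS

Because a single integer refutes it, the statement is false.

Answer: False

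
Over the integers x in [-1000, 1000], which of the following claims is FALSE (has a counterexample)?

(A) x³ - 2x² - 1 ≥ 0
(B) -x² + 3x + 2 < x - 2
(A) x = 0: LHS = 0³ - 2·0² - 1 = -1; -1 ≥ 0 — FAILS
(B) x = 0: LHS = -0² + 3·0 + 2 = 2, RHS = 0 - 2 = -2; 2 < -2 — FAILS

Answer: Both A and B are false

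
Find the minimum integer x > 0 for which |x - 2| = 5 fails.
Testing positive integers:
x = 1: LHS = |1 - 2| = |-1| = 1; 1 = 5 — FAILS  ← smallest positive counterexample

Answer: x = 1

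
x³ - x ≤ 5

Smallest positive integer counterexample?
Testing positive integers:
x = 1: LHS = 1³ - 1 = 0; 0 ≤ 5 — holds
x = 2: LHS = 2³ - 2 = 6; 6 ≤ 5 — FAILS  ← smallest positive counterexample

Answer: x = 2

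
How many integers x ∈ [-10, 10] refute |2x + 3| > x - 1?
Over all integers in [-10, 10], LHS − RHS is smallest at x = -1, where it equals 3:
x = -1: LHS = |2·(-1) + 3| = |1| = 1, RHS = (-1) - 1 = -2; 1 > -2 — holds
At the ends of the range:
x = -10: LHS = |2·(-10) + 3| = |-17| = 17, RHS = (-10) - 1 = -11; 17 > -11 — holds
x = 10: LHS = |2·10 + 3| = |23| = 23, RHS = 10 - 1 = 9; 23 > 9 — holds
Hence LHS − RHS is never zero or negative, i.e. LHS > RHS throughout, so the relation holds for every integer in [-10, 10].

No counterexample appears in that range.

Answer: 0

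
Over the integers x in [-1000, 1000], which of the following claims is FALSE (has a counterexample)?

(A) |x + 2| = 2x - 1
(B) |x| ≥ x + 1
(A) x = 0: LHS = |0 + 2| = |2| = 2, RHS = 2·0 - 1 = -1; 2 = -1 — FAILS
(B) x = 0: LHS = |0| = 0, RHS = 0 + 1 = 1; 0 ≥ 1 — FAILS

Answer: Both A and B are false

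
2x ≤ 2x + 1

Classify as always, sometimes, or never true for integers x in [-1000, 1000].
Over all integers in [-1000, 1000], LHS − RHS is largest at x = 0, where it equals -1:
x = 0: LHS = 2·0 = 0, RHS = 2·0 + 1 = 1; 0 ≤ 1 — holds
At the ends of the range:
x = -1000: LHS = 2·(-1000) = -2000, RHS = 2·(-1000) + 1 = -1999; -2000 ≤ -1999 — holds
x = 1000: LHS = 2·1000 = 2000, RHS = 2·1000 + 1 = 2001; 2000 ≤ 2001 — holds
Hence LHS − RHS is never positive, i.e. LHS ≤ RHS throughout, so the relation holds for every integer in [-1000, 1000].

No counterexample exists.

Answer: Always true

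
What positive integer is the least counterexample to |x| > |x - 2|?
Testing positive integers:
x = 1: LHS = |1| = 1, RHS = |1 - 2| = |-1| = 1; 1 > 1 — FAILS  ← smallest positive counterexample

Answer: x = 1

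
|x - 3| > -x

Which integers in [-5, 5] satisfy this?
Over all integers in [-5, 5], LHS − RHS is smallest at x = 0, where it equals 3:
x = 0: LHS = |0 - 3| = |-3| = 3, RHS = -0 = 0; 3 > 0 — holds
At the ends of the range:
x = -5: LHS = |(-5) - 3| = |-8| = 8, RHS = -(-5) = 5; 8 > 5 — holds
x = 5: LHS = |5 - 3| = |2| = 2; 2 > -5 — holds
Hence LHS − RHS is never zero or negative, i.e. LHS > RHS throughout, so the relation holds for every integer in [-5, 5].

Answer: All integers in [-5, 5]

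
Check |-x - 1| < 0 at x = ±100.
x = 100: LHS = |-100 - 1| = |-101| = 101; 101 < 0 — FAILS
x = -100: LHS = |-(-100) - 1| = |99| = 99; 99 < 0 — FAILS

Answer: No, fails for both x = 100 and x = -100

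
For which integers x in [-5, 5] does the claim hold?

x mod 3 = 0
Holds for: {-3, 0, 3}
Fails for: {-5, -4, -2, -1, 1, 2, 4, 5}

Answer: {-3, 0, 3}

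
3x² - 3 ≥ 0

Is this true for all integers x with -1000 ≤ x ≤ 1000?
The claim fails at x = 0:
x = 0: LHS = 3·0² - 3 = -3; -3 ≥ 0 — FAILS

Because a single integer refutes it, the statement is false.

Answer: False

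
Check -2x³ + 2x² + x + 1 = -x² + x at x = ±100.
x = 100: LHS = -2·100³ + 2·100² + 100 + 1 = -1979899, RHS = -100² + 100 = -9900; -1979899 = -9900 — FAILS
x = -100: LHS = -2·(-100)³ + 2·(-100)² + (-100) + 1 = 2019901, RHS = -(-100)² + (-100) = -10100; 2019901 = -10100 — FAILS

Answer: No, fails for both x = 100 and x = -100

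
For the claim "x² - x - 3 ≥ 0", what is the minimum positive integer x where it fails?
Testing positive integers:
x = 1: LHS = 1² - 1 - 3 = -3; -3 ≥ 0 — FAILS  ← smallest positive counterexample

Answer: x = 1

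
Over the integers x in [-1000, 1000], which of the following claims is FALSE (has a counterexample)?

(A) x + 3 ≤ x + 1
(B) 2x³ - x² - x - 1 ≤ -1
(A) x = 0: LHS = 0 + 3 = 3, RHS = 0 + 1 = 1; 3 ≤ 1 — FAILS
(B) x = 2: LHS = 2·2³ - 2² - 2 - 1 = 9; 9 ≤ -1 — FAILS

Answer: Both A and B are false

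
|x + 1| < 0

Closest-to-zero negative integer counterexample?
Testing negative integers from -1 downward:
x = -1: LHS = |(-1) + 1| = |0| = 0; 0 < 0 — FAILS  ← closest negative counterexample to 0

Answer: x = -1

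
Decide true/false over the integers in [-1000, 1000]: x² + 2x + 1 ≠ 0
The claim fails at x = -1:
x = -1: LHS = (-1)² + 2·(-1) + 1 = 0; 0 ≠ 0 — FAILS

Because a single integer refutes it, the statement is false.

Answer: False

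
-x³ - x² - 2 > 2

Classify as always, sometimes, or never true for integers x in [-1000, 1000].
Holds at x = -3: LHS = -(-3)³ - (-3)² - 2 = 16; 16 > 2 — holds
Fails at x = 0: LHS = -0³ - 0² - 2 = -2; -2 > 2 — FAILS
It is satisfied by some integers in the range but not all.

Answer: Sometimes true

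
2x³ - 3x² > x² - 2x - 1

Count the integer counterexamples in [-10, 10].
Counterexamples in [-10, 10]: {-10, -9, -8, -7, -6, -5, -4, -3, -2, -1}.

Counting them gives 10 values.

Answer: 10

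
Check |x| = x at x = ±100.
x = 100: LHS = |100| = 100; 100 = 100 — holds
x = -100: LHS = |-100| = 100; 100 = -100 — FAILS

Answer: Partially: holds for x = 100, fails for x = -100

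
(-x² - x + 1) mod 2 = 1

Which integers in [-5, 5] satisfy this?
For a polynomial with integer coefficients, its value mod 2 depends only on x mod 2, so it suffices to check one representative of each residue class, x = 0, 1:
x = 0: LHS = (-0² - 0 + 1) mod 2 = 1 mod 2 = 1; 1 = 1 — holds
x = 1: LHS = (-1² - 1 + 1) mod 2 = (-1) mod 2 = 1; 1 = 1 — holds
The relation holds in every residue class, so the relation holds for every integer in [-5, 5].

Answer: All integers in [-5, 5]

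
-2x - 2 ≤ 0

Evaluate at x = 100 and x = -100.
x = 100: LHS = -2·100 - 2 = -202; -202 ≤ 0 — holds
x = -100: LHS = -2·(-100) - 2 = 198; 198 ≤ 0 — FAILS

Answer: Partially: holds for x = 100, fails for x = -100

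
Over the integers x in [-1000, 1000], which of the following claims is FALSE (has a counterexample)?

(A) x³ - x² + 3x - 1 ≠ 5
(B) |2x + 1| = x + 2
(A) Track d = LHS − RHS over the integers in [-1000, 1000]. Equality would need d = 0, but d changes sign only between consecutive integers, jumping over 0:
x = 1: LHS = 1³ - 1² + 3·1 - 1 = 2; 2 ≠ 5 — holds  (d = -3)
x = 2: LHS = 2³ - 2² + 3·2 - 1 = 9; 9 ≠ 5 — holds  (d = 4)
Away from these crossings d keeps a constant sign, and checking every integer in [-1000, 1000] confirms d ≠ 0 throughout. Hence the two sides are never equal, so the relation holds for every integer in [-1000, 1000].

(B) x = 0: LHS = |2·0 + 1| = |1| = 1, RHS = 0 + 2 = 2; 1 = 2 — FAILS

Only (B) has a counterexample.

Answer: B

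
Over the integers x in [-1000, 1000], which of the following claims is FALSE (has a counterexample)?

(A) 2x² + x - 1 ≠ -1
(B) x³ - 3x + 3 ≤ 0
(A) x = 0: LHS = 2·0² + 0 - 1 = -1; -1 ≠ -1 — FAILS
(B) x = 0: LHS = 0³ - 3·0 + 3 = 3; 3 ≤ 0 — FAILS

Answer: Both A and B are false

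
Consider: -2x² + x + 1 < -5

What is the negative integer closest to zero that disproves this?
Testing negative integers from -1 downward:
x = -1: LHS = -2·(-1)² + (-1) + 1 = -2; -2 < -5 — FAILS  ← closest negative counterexample to 0

Answer: x = -1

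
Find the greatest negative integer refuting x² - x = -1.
Testing negative integers from -1 downward:
x = -1: LHS = (-1)² - (-1) = 2; 2 = -1 — FAILS  ← closest negative counterexample to 0

Answer: x = -1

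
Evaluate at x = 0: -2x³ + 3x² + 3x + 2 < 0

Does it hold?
x = 0: LHS = -2·0³ + 3·0² + 3·0 + 2 = 2; 2 < 0 — FAILS

The relation fails at x = 0, so x = 0 is a counterexample.

Answer: No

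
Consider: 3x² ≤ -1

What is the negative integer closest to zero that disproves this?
Testing negative integers from -1 downward:
x = -1: LHS = 3·(-1)² = 3; 3 ≤ -1 — FAILS  ← closest negative counterexample to 0

Answer: x = -1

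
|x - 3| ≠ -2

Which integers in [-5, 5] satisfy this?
An absolute value is never negative, so the left side is ≥ 0 for every x, while the right side is -2. Tightest case in [-5, 5] is x = 3:
x = 3: LHS = |3 - 3| = |0| = 0; 0 ≠ -2 — holds
Hence LHS − RHS is never 0, i.e. the two sides are never equal, so the relation holds for every integer in [-5, 5].

Answer: All integers in [-5, 5]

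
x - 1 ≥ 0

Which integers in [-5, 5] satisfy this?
Holds for: {1, 2, 3, 4, 5}
Fails for: {-5, -4, -3, -2, -1, 0}

Answer: {1, 2, 3, 4, 5}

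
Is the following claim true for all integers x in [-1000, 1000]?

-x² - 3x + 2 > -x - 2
The claim fails at x = 2:
x = 2: LHS = -2² - 3·2 + 2 = -8, RHS = -2 - 2 = -4; -8 > -4 — FAILS

Because a single integer refutes it, the statement is false.

Answer: False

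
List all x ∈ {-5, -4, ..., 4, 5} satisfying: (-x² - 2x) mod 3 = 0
Holds for: {-5, -3, -2, 0, 1, 3, 4}
Fails for: {-4, -1, 2, 5}

Answer: {-5, -3, -2, 0, 1, 3, 4}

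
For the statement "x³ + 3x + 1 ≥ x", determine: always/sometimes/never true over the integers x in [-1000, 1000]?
Holds at x = 0: LHS = 0³ + 3·0 + 1 = 1; 1 ≥ 0 — holds
Fails at x = -1: LHS = (-1)³ + 3·(-1) + 1 = -3; -3 ≥ -1 — FAILS
It is satisfied by some integers in the range but not all.

Answer: Sometimes true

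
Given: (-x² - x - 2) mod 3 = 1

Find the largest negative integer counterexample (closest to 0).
Testing negative integers from -1 downward:
x = -1: LHS = (-(-1)² - (-1) - 2) mod 3 = (-2) mod 3 = 1; 1 = 1 — holds
x = -2: LHS = (-(-2)² - (-2) - 2) mod 3 = (-4) mod 3 = 2; 2 = 1 — FAILS  ← closest negative counterexample to 0

Answer: x = -2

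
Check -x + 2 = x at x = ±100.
x = 100: LHS = -100 + 2 = -98; -98 = 100 — FAILS
x = -100: LHS = -(-100) + 2 = 102; 102 = -100 — FAILS

Answer: No, fails for both x = 100 and x = -100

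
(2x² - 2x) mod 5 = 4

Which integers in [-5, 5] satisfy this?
Holds for: {-3, -1, 2, 4}
Fails for: {-5, -4, -2, 0, 1, 3, 5}

Answer: {-3, -1, 2, 4}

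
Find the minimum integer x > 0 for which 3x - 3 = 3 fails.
Testing positive integers:
x = 1: LHS = 3·1 - 3 = 0; 0 = 3 — FAILS  ← smallest positive counterexample

Answer: x = 1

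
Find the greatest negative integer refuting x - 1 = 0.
Testing negative integers from -1 downward:
x = -1: LHS = (-1) - 1 = -2; -2 = 0 — FAILS  ← closest negative counterexample to 0

Answer: x = -1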